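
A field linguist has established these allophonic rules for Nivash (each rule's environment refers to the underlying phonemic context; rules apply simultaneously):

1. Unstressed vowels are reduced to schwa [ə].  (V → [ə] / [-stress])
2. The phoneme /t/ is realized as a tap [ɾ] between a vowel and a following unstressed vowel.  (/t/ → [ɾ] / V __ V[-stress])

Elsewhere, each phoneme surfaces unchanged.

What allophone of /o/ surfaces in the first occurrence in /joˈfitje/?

[ə]

/o/ (between /j/ and /f/): in an unstressed syllable, so rule 1 applies → [ə].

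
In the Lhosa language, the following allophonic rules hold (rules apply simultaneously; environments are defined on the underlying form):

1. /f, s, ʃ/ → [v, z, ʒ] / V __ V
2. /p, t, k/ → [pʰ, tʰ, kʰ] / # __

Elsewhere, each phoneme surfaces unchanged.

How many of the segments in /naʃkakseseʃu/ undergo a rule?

2

Segments that undergo a rule: /s/ → [z] (rule 1); /ʃ/ → [ʒ] (rule 1).
All other segments surface unchanged.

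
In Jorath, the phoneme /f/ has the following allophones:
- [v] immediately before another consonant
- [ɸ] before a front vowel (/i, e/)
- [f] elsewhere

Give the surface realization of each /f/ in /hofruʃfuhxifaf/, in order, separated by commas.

[v], [f], [f], [f]

Occurrence 1 (position 3): immediately before another consonant → [v].
Occurrence 2 (position 7): no conditioning environment matches → elsewhere allophone [f].
Occurrence 3 (position 12): no conditioning environment matches → elsewhere allophone [f].
Occurrence 4 (position 14): no conditioning environment matches → elsewhere allophone [f].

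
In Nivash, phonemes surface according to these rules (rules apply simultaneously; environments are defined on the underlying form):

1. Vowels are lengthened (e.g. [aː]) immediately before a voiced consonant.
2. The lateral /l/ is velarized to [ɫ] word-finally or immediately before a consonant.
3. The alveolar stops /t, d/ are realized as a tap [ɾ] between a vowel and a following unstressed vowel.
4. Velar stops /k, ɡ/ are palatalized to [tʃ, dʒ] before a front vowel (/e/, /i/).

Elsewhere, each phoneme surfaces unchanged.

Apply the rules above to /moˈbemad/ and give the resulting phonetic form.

/m/ stays [m].
/o/ (between /m/ and /b/): before a voiced consonant, so rule 1 applies → [oː].
/b/ (between /o/ and /e/): no rule targets it → [b].
Rule 1 applies to /e/ (between /b/ and /m/: before a voiced consonant) → [eː].
/m/ — not in any rule's target class → [m].
/a/ (between /m/ and /d/) occurs before a voiced consonant → [aː] by rule 1.
/d/ (word-final) fails the environment for rule 3, so it stays [d].

[moːˈbeːmaːd]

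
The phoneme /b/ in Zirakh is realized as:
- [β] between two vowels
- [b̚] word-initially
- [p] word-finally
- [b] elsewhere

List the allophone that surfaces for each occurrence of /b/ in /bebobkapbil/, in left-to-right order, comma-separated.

[b̚], [β], [b], [b]

Occurrence 1 (position 1): word-initially → [b̚].
Occurrence 2 (position 3): between two vowels → [β].
Occurrence 3 (position 5): no conditioning environment matches → elsewhere allophone [b].
Occurrence 4 (position 9): no conditioning environment matches → elsewhere allophone [b].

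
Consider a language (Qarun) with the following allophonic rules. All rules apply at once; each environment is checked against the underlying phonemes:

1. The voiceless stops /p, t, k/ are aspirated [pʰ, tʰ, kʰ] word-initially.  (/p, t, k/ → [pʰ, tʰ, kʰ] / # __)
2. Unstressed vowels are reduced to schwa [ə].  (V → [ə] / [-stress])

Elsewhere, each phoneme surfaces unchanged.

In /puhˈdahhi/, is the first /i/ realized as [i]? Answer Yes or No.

No

/i/ meets the environment for rule 2 (in an unstressed syllable) → [ə].
The actual realization is [ə], not [i].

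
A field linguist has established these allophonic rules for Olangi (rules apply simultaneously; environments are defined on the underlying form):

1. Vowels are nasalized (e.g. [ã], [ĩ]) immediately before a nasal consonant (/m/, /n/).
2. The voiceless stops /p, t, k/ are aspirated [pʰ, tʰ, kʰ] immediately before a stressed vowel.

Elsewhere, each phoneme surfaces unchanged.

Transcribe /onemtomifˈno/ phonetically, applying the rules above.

/o/ (word-initial): before a nasal consonant, so rule 1 applies → [õ].
/n/ stays [n].
/e/ (between /n/ and /m/) occurs before a nasal consonant → [ẽ] by rule 1.
/m/ (between /e/ and /t/): no rule targets it → [m].
/t/ (between /m/ and /o/) fails the environment for rule 2, so it stays [t].
Rule 1 applies to /o/ (between /t/ and /m/: before a nasal consonant) → [õ].
/m/ — not in any rule's target class → [m].
/i/ — between /m/ and /f/; rule 1 does not apply here → [i].
/f/ stays [f].
/n/ — not in any rule's target class → [n].
/o/ (word-final) fails the environment for rule 1, so it stays [o].

[õnẽmtõmifˈno]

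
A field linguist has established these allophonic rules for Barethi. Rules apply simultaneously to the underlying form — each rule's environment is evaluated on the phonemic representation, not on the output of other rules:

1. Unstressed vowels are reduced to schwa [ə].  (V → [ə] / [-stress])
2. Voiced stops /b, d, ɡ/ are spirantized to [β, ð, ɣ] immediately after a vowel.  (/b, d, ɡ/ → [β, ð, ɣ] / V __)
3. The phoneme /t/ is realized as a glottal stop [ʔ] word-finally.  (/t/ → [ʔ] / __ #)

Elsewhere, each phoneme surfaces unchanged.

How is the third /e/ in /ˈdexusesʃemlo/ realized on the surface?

[ə]

Rule 1 applies to /e/ (between /ʃ/ and /m/: in an unstressed syllable) → [ə].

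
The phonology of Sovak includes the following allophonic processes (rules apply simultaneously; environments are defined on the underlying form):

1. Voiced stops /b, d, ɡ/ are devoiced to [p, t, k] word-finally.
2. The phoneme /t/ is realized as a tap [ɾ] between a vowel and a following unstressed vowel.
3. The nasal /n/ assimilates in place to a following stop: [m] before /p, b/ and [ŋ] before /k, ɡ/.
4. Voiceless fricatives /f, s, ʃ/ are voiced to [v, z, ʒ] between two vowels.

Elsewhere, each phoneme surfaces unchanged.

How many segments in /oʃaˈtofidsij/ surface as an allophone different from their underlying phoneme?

Segments that undergo a rule: /ʃ/ → [ʒ] (rule 4); /f/ → [v] (rule 4).
All other segments surface unchanged.

2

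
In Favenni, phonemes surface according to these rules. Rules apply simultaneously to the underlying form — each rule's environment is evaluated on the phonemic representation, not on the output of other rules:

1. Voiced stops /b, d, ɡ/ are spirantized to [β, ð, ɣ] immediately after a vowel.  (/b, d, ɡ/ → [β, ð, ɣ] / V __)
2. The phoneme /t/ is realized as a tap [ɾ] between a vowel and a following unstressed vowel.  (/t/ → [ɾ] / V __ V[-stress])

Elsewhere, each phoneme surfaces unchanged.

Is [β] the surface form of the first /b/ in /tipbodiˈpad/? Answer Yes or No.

/b/ (between /p/ and /o/): rule 1 targets it, but not immediately after a vowel → unchanged [b].
The actual realization is [b], not [β].

No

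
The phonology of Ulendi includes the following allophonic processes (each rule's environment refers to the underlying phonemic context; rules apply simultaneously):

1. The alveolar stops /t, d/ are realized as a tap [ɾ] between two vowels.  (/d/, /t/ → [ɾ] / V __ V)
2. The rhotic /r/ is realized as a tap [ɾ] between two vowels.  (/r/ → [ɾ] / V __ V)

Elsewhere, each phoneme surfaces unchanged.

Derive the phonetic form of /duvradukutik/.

/d/ — word-initial; rule 1 does not apply here → [d].
/u/ (between /d/ and /v/) is unaffected → [u].
/v/ (between /u/ and /r/) is unaffected → [v].
/r/ (between /v/ and /a/): rule 2 targets it, but not between two vowels → unchanged [r].
/a/ — not in any rule's target class → [a].
/d/ (between /a/ and /u/): between two vowels, so rule 1 applies → [ɾ].
/u/ — not in any rule's target class → [u].
/k/ — not in any rule's target class → [k].
/u/ (between /k/ and /t/) is unaffected → [u].
Rule 1 applies to /t/ (between /u/ and /i/: between two vowels) → [ɾ].
/i/ stays [i].
/k/ (word-final) is unaffected → [k].

[duvraɾukuɾik]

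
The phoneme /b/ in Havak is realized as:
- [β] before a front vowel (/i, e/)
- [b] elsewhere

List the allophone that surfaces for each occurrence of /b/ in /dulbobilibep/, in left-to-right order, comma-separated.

[b], [β], [β]

Occurrence 1 (position 4): no conditioning environment matches → elsewhere allophone [b].
Occurrence 2 (position 6): before a front vowel (/i, e/) → [β].
Occurrence 3 (position 10): before a front vowel (/i, e/) → [β].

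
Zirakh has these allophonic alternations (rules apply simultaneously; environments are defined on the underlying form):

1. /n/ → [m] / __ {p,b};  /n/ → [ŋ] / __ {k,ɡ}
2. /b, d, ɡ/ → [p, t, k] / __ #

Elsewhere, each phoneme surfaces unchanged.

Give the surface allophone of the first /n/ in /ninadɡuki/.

[n]

/n/ (word-initial): rule 1 targets it, but not before a labial or velar stop → unchanged [n].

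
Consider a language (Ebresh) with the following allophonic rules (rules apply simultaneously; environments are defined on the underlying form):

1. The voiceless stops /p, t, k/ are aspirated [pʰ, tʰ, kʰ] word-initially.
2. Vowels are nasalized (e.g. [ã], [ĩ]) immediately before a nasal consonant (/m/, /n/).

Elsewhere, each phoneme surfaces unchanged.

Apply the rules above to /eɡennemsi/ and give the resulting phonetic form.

[eɡẽnnẽmsi]

/e/ (word-initial) fails the environment for rule 2, so it stays [e].
/e/ meets the environment for rule 2 (before a nasal consonant) → [ẽ].
/e/ — between /n/ and /m/, before a nasal consonant — surfaces as [ẽ] (rule 2).
/i/ (word-final) is in the target of rule 2 but the environment (before a nasal consonant) is not met → [i].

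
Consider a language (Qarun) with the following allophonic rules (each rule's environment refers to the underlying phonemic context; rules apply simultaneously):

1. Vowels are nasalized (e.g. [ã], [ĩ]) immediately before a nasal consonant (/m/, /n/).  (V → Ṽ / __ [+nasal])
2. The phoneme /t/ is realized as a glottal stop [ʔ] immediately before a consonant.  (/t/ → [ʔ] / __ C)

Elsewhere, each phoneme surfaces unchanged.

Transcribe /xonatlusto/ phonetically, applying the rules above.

/o/ (between /x/ and /n/) occurs before a nasal consonant → [õ] by rule 1.
/a/ (between /n/ and /t/) is in the target of rule 1 but the environment (before a nasal consonant) is not met → [a].
/t/ — between /a/ and /l/, immediately before a consonant — surfaces as [ʔ] (rule 2).
/u/ (between /l/ and /s/) fails the environment for rule 1, so it stays [u].
/t/ — between /s/ and /o/; rule 2 does not apply here → [t].
/o/ — word-final; rule 1 does not apply here → [o].

[xõnaʔlusto]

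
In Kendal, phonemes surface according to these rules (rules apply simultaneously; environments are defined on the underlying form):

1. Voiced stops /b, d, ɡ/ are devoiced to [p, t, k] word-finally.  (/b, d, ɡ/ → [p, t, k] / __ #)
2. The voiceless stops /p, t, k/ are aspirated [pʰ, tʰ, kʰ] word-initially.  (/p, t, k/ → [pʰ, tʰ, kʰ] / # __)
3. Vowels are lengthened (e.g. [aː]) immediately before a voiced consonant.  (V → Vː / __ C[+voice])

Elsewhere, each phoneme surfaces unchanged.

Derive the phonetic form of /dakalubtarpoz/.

/d/ — word-initial; rule 1 does not apply here → [d].
/a/ (between /d/ and /k/) is in the target of rule 3 but the environment (before a voiced consonant) is not met → [a].
/k/ (between /a/ and /a/) is in the target of rule 2 but the environment (word-initially) is not met → [k].
/a/ — between /k/ and /l/, before a voiced consonant — surfaces as [aː] (rule 3).
/l/ stays [l].
/u/ (between /l/ and /b/): before a voiced consonant, so rule 3 applies → [uː].
/b/ (between /u/ and /t/) fails the environment for rule 1, so it stays [b].
/t/ (between /b/ and /a/) is in the target of rule 2 but the environment (word-initially) is not met → [t].
/a/ — between /t/ and /r/, before a voiced consonant — surfaces as [aː] (rule 3).
/r/ (between /a/ and /p/): no rule targets it → [r].
/p/ (between /r/ and /o/): rule 2 targets it, but not word-initially → unchanged [p].
/o/ (between /p/ and /z/): before a voiced consonant, so rule 3 applies → [oː].
/z/ — not in any rule's target class → [z].

[dakaːluːbtaːrpoːz]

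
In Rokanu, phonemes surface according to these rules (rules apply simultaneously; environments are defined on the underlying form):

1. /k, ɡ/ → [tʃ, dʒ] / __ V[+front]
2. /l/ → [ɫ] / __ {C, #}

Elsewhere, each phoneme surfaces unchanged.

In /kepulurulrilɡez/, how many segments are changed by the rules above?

4

Segments that undergo a rule: /k/ → [tʃ] (rule 1); /l/ → [ɫ] (rule 2); /l/ → [ɫ] (rule 2); /ɡ/ → [dʒ] (rule 1).
All other segments surface unchanged.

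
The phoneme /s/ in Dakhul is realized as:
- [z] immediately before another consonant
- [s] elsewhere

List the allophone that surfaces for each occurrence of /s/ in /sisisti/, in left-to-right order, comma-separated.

Occurrence 1 (position 1): no conditioning environment matches → elsewhere allophone [s].
Occurrence 2 (position 3): no conditioning environment matches → elsewhere allophone [s].
Occurrence 3 (position 5): immediately before another consonant → [z].

[s], [s], [z]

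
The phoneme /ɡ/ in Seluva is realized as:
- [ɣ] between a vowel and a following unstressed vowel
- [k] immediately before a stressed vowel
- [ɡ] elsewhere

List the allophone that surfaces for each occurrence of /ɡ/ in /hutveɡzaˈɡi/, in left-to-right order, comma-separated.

[ɡ], [k]

Occurrence 1 (position 6): no conditioning environment matches → elsewhere allophone [ɡ].
Occurrence 2 (position 9): immediately before a stressed vowel → [k].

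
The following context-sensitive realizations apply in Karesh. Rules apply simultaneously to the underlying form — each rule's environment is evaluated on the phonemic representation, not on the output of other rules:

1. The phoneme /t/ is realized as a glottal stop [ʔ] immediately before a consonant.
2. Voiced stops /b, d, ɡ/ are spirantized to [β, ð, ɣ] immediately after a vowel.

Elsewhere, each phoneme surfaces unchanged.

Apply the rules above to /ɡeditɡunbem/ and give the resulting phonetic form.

[ɡeðiʔɡunbem]

/ɡ/ — word-initial; rule 2 does not apply here → [ɡ].
/e/ — not in any rule's target class → [e].
Rule 2 applies to /d/ (between /e/ and /i/: immediately after a vowel) → [ð].
/i/ (between /d/ and /t/): no rule targets it → [i].
/t/ — between /i/ and /ɡ/, immediately before a consonant — surfaces as [ʔ] (rule 1).
/ɡ/ (between /t/ and /u/) fails the environment for rule 2, so it stays [ɡ].
/u/ (between /ɡ/ and /n/) is unaffected → [u].
/n/ (between /u/ and /b/): no rule targets it → [n].
/b/ (between /n/ and /e/) fails the environment for rule 2, so it stays [b].
/e/ (between /b/ and /m/): no rule targets it → [e].
/m/ (word-final): no rule targets it → [m].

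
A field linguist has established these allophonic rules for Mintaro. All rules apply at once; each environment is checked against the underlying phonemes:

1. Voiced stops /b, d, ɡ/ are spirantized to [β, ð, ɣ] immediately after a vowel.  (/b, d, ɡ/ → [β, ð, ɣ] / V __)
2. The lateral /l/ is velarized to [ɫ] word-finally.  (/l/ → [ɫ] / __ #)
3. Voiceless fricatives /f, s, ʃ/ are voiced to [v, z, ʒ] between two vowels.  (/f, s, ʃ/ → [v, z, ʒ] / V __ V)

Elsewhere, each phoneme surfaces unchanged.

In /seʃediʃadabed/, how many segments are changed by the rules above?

6

Segments that undergo a rule: /ʃ/ → [ʒ] (rule 3); /d/ → [ð] (rule 1); /ʃ/ → [ʒ] (rule 3); /d/ → [ð] (rule 1); /b/ → [β] (rule 1); /d/ → [ð] (rule 1).
All other segments surface unchanged.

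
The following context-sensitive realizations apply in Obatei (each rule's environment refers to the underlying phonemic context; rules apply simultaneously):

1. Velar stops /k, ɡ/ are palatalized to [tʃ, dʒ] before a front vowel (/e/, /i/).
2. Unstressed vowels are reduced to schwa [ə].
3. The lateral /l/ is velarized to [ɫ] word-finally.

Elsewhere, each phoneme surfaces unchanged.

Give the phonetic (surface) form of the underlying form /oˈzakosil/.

/o/ (word-initial): in an unstressed syllable, so rule 2 applies → [ə].
/z/ — not in any rule's target class → [z].
/a/ (between /z/ and /k/): rule 2 targets it, but not in an unstressed syllable → unchanged [a].
/k/ (between /a/ and /o/) fails the environment for rule 1, so it stays [k].
/o/ (between /k/ and /s/): in an unstressed syllable, so rule 2 applies → [ə].
/s/ (between /o/ and /i/): no rule targets it → [s].
/i/ (between /s/ and /l/) occurs in an unstressed syllable → [ə] by rule 2.
/l/ — word-final, word-finally — surfaces as [ɫ] (rule 3).

[əˈzakəsəɫ]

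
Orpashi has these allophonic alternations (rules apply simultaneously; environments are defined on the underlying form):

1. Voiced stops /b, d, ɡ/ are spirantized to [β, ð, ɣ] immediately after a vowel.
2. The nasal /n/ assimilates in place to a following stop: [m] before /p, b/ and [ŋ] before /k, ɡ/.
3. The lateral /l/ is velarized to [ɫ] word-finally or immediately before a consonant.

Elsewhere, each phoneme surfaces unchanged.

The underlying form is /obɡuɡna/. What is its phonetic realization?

/o/ — not in any rule's target class → [o].
/b/ meets the environment for rule 1 (immediately after a vowel) → [β].
/ɡ/ (between /b/ and /u/) is in the target of rule 1 but the environment (immediately after a vowel) is not met → [ɡ].
/u/ (between /ɡ/ and /ɡ/) is unaffected → [u].
/ɡ/ (between /u/ and /n/): immediately after a vowel, so rule 1 applies → [ɣ].
/n/ (between /ɡ/ and /a/): rule 2 targets it, but not before a labial or velar stop → unchanged [n].
/a/ — not in any rule's target class → [a].

[oβɡuɣna]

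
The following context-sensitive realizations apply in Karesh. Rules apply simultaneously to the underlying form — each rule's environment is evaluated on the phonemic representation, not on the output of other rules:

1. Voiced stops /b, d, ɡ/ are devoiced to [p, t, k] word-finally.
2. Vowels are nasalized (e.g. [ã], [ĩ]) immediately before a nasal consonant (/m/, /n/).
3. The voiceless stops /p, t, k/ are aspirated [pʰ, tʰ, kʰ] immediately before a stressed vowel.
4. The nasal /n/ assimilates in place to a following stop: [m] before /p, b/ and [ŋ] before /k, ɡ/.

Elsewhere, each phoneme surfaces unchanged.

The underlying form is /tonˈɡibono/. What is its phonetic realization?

/t/ (word-initial) fails the environment for rule 3, so it stays [t].
/o/ (between /t/ and /n/) occurs before a nasal consonant → [õ] by rule 2.
/n/ (between /o/ and /ɡ/): before a labial or velar stop, so rule 4 applies → [ŋ].
/ɡ/ (between /n/ and /i/) fails the environment for rule 1, so it stays [ɡ].
/i/ (between /ɡ/ and /b/) fails the environment for rule 2, so it stays [i].
/b/ (between /i/ and /o/) is in the target of rule 1 but the environment (word-finally) is not met → [b].
Rule 2 applies to /o/ (between /b/ and /n/: before a nasal consonant) → [õ].
/n/ — between /o/ and /o/; rule 4 does not apply here → [n].
/o/ — word-final; rule 2 does not apply here → [o].

[tõŋˈɡibõno]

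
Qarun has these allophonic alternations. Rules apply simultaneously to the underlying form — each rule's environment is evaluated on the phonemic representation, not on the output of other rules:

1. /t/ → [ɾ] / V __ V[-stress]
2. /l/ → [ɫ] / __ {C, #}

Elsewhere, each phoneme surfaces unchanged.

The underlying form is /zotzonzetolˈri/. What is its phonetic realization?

[zotzonzeɾoɫˈri]

/z/ (word-initial) is unaffected → [z].
/o/ — not in any rule's target class → [o].
/t/ (between /o/ and /z/): rule 1 targets it, but not between a vowel and a following unstressed vowel → unchanged [t].
/z/ stays [z].
/o/ (between /z/ and /n/): no rule targets it → [o].
/n/ (between /o/ and /z/): no rule targets it → [n].
/z/ (between /n/ and /e/) is unaffected → [z].
/e/ stays [e].
Rule 1 applies to /t/ (between /e/ and /o/: between a vowel and a following unstressed vowel) → [ɾ].
/o/ (between /t/ and /l/) is unaffected → [o].
/l/ (between /o/ and /r/): word-finally or immediately before a consonant, so rule 2 applies → [ɫ].
/r/ stays [r].
/i/ — not in any rule's target class → [i].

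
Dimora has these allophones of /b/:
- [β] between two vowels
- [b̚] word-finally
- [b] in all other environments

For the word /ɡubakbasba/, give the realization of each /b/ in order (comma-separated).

Occurrence 1 (position 3): between two vowels → [β].
Occurrence 2 (position 6): no conditioning environment matches → elsewhere allophone [b].
Occurrence 3 (position 9): no conditioning environment matches → elsewhere allophone [b].

[β], [b], [b]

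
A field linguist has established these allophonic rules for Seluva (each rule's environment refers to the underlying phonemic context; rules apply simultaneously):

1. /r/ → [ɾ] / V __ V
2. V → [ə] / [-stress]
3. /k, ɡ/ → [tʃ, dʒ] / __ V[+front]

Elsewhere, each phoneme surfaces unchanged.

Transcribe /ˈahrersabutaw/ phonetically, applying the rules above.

[ˈahrərsəbətəw]

/a/ (word-initial): rule 2 targets it, but not in an unstressed syllable → unchanged [a].
/h/ (between /a/ and /r/): no rule targets it → [h].
/r/ (between /h/ and /e/) fails the environment for rule 1, so it stays [r].
/e/ (between /r/ and /r/): in an unstressed syllable, so rule 2 applies → [ə].
/r/ (between /e/ and /s/): rule 1 targets it, but not between two vowels → unchanged [r].
/s/ stays [s].
/a/ (between /s/ and /b/): in an unstressed syllable, so rule 2 applies → [ə].
/b/ (between /a/ and /u/): no rule targets it → [b].
Rule 2 applies to /u/ (between /b/ and /t/: in an unstressed syllable) → [ə].
/t/ — not in any rule's target class → [t].
/a/ (between /t/ and /w/) occurs in an unstressed syllable → [ə] by rule 2.
/w/ — not in any rule's target class → [w].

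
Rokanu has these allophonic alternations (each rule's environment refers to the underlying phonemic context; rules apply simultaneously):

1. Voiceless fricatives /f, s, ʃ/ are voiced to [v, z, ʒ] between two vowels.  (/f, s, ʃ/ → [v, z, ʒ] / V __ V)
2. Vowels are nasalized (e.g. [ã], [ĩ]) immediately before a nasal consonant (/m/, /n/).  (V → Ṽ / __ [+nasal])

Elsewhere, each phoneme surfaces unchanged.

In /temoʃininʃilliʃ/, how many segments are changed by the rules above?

4

Segments that undergo a rule: /e/ → [ẽ] (rule 2); /ʃ/ → [ʒ] (rule 1); /i/ → [ĩ] (rule 2); /i/ → [ĩ] (rule 2).
All other segments surface unchanged.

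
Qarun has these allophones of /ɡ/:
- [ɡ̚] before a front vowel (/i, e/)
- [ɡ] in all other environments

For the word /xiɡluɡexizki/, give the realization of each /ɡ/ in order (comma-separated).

[ɡ], [ɡ̚]

Occurrence 1 (position 3): no conditioning environment matches → elsewhere allophone [ɡ].
Occurrence 2 (position 6): before a front vowel (/i, e/) → [ɡ̚].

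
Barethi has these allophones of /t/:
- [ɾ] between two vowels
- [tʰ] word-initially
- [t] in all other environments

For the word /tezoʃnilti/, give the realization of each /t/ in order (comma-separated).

Occurrence 1 (position 1): word-initially → [tʰ].
Occurrence 2 (position 9): no conditioning environment matches → elsewhere allophone [t].

[tʰ], [t]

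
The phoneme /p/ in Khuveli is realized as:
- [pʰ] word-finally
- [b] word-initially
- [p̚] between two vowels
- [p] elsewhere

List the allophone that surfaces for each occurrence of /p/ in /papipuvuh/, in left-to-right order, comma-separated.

[b], [p̚], [p̚]

Occurrence 1 (position 1): word-initially → [b].
Occurrence 2 (position 3): between two vowels → [p̚].
Occurrence 3 (position 5): between two vowels → [p̚].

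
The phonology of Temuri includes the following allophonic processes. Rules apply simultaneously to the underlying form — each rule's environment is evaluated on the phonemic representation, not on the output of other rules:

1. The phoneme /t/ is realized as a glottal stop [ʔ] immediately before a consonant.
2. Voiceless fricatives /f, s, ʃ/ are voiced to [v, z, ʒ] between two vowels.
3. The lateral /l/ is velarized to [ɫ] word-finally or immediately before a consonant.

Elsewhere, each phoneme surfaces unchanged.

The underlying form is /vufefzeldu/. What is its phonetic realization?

/f/ (between /u/ and /e/): between two vowels, so rule 2 applies → [v].
/f/ (between /e/ and /z/) fails the environment for rule 2, so it stays [f].
/l/ — between /e/ and /d/, word-finally or immediately before a consonant — surfaces as [ɫ] (rule 3).

[vuvefzeɫdu]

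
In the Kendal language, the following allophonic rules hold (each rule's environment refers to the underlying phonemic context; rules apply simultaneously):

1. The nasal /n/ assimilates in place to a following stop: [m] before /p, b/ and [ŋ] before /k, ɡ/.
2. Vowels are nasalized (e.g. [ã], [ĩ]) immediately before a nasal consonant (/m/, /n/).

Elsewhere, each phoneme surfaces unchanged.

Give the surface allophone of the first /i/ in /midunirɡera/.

/i/ (between /m/ and /d/) fails the environment for rule 2, so it stays [i].

[i]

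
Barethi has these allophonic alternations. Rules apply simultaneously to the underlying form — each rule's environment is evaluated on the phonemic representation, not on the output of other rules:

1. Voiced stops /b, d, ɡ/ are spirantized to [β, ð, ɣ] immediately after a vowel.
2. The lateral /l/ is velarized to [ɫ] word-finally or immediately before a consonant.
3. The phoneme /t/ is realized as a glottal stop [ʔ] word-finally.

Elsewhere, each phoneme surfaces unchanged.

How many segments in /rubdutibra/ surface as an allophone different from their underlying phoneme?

Segments that undergo a rule: /b/ → [β] (rule 1); /b/ → [β] (rule 1).
All other segments surface unchanged.

2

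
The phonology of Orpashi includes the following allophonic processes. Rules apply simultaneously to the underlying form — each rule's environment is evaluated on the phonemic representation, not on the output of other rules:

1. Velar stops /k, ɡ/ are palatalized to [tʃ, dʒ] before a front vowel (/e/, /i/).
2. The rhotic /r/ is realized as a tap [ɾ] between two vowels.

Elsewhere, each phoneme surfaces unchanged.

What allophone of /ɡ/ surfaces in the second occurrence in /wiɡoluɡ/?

[ɡ]

/ɡ/ (word-final): rule 1 targets it, but not before a front vowel → unchanged [ɡ].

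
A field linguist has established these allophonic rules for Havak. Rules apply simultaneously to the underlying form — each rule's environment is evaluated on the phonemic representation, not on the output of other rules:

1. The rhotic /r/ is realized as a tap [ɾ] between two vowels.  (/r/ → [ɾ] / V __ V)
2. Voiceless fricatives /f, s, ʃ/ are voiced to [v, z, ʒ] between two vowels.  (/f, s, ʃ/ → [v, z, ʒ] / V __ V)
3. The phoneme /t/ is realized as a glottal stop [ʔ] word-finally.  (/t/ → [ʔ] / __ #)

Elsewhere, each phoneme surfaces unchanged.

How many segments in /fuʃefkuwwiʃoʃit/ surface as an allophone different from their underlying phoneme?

Segments that undergo a rule: /ʃ/ → [ʒ] (rule 2); /ʃ/ → [ʒ] (rule 2); /ʃ/ → [ʒ] (rule 2); /t/ → [ʔ] (rule 3).
All other segments surface unchanged.

4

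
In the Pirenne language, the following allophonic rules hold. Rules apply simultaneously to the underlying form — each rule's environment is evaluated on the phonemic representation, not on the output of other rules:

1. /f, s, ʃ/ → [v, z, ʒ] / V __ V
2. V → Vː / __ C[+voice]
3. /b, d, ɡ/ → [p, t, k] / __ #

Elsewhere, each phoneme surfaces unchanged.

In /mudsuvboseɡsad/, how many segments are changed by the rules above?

6

Segments that undergo a rule: /u/ → [uː] (rule 2); /u/ → [uː] (rule 2); /s/ → [z] (rule 1); /e/ → [eː] (rule 2); /a/ → [aː] (rule 2); /d/ → [t] (rule 3).
All other segments surface unchanged.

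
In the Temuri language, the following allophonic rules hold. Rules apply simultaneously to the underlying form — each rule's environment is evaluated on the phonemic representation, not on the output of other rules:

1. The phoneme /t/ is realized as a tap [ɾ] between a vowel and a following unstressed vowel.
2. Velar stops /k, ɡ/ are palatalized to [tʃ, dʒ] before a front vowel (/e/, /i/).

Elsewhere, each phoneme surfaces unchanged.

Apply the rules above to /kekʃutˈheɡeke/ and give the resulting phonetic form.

/k/ — word-initial, before a front vowel — surfaces as [tʃ] (rule 2).
/e/ — not in any rule's target class → [e].
/k/ — between /e/ and /ʃ/; rule 2 does not apply here → [k].
/ʃ/ (between /k/ and /u/): no rule targets it → [ʃ].
/u/ — not in any rule's target class → [u].
/t/ (between /u/ and /h/): rule 1 targets it, but not between a vowel and a following unstressed vowel → unchanged [t].
/h/ stays [h].
/e/ stays [e].
/ɡ/ meets the environment for rule 2 (before a front vowel) → [dʒ].
/e/ (between /ɡ/ and /k/) is unaffected → [e].
/k/ (between /e/ and /e/) occurs before a front vowel → [tʃ] by rule 2.
/e/ (word-final) is unaffected → [e].

[tʃekʃutˈhedʒetʃe]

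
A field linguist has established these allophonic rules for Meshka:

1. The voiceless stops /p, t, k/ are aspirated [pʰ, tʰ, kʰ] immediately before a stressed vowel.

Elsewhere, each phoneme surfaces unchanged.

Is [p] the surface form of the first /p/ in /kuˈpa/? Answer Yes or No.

No

/p/ (between /u/ and /a/) occurs immediately before a stressed vowel → [pʰ] by rule 1.
The actual realization is [pʰ], not [p].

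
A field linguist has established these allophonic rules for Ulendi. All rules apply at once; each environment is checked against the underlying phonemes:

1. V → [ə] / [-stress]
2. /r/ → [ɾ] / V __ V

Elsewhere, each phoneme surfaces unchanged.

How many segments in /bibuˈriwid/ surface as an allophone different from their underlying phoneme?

Segments that undergo a rule: /i/ → [ə] (rule 1); /u/ → [ə] (rule 1); /r/ → [ɾ] (rule 2); /i/ → [ə] (rule 1).
All other segments surface unchanged.

4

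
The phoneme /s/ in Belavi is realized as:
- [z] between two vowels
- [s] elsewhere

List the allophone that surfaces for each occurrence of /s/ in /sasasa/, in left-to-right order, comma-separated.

[s], [z], [z]

Occurrence 1 (position 1): no conditioning environment matches → elsewhere allophone [s].
Occurrence 2 (position 3): between two vowels → [z].
Occurrence 3 (position 5): between two vowels → [z].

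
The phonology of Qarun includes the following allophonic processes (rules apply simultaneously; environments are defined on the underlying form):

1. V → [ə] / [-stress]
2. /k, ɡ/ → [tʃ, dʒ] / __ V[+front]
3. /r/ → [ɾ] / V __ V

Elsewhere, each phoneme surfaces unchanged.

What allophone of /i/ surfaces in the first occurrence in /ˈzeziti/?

/i/ (between /z/ and /t/): in an unstressed syllable, so rule 1 applies → [ə].

[ə]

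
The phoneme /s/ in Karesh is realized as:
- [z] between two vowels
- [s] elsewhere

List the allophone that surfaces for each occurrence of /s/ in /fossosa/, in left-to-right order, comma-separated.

Occurrence 1 (position 3): no conditioning environment matches → elsewhere allophone [s].
Occurrence 2 (position 4): no conditioning environment matches → elsewhere allophone [s].
Occurrence 3 (position 6): between two vowels → [z].

[s], [s], [z]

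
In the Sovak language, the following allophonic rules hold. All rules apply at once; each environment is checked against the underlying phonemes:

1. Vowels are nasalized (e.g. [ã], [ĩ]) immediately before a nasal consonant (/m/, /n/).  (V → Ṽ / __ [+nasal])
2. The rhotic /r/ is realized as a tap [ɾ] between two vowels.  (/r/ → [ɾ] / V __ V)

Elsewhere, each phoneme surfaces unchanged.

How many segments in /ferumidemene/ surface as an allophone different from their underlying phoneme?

4

Segments that undergo a rule: /r/ → [ɾ] (rule 2); /u/ → [ũ] (rule 1); /e/ → [ẽ] (rule 1); /e/ → [ẽ] (rule 1).
All other segments surface unchanged.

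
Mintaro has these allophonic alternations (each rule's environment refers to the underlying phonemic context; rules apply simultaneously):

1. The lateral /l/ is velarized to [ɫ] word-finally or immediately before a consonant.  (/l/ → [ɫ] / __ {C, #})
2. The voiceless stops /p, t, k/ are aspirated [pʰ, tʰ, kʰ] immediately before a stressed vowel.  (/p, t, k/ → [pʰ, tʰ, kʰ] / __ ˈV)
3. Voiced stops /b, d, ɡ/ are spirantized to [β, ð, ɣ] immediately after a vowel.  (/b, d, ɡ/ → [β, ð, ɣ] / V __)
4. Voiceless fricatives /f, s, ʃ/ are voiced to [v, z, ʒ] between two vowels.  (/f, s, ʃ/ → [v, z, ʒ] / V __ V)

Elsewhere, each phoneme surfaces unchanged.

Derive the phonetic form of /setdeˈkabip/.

[setdeˈkʰaβip]

/s/ (word-initial) is in the target of rule 4 but the environment (between two vowels) is not met → [s].
/t/ (between /e/ and /d/) fails the environment for rule 2, so it stays [t].
/d/ (between /t/ and /e/) is in the target of rule 3 but the environment (immediately after a vowel) is not met → [d].
/k/ (between /e/ and /a/): immediately before a stressed vowel, so rule 2 applies → [kʰ].
/b/ (between /a/ and /i/): immediately after a vowel, so rule 3 applies → [β].
/p/ (word-final) fails the environment for rule 2, so it stays [p].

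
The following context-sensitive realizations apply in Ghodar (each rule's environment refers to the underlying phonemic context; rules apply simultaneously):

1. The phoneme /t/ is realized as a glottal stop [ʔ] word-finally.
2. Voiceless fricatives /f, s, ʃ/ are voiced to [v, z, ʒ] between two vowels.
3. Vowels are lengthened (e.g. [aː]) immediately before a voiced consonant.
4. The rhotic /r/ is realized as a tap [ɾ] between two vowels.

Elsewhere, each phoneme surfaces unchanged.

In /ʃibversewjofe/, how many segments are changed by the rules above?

Segments that undergo a rule: /i/ → [iː] (rule 3); /e/ → [eː] (rule 3); /e/ → [eː] (rule 3); /f/ → [v] (rule 2).
All other segments surface unchanged.

4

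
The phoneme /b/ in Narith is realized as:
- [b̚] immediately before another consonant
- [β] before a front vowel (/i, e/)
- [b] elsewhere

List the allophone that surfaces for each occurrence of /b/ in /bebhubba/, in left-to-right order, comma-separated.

Occurrence 1 (position 1): before a front vowel (/i, e/) → [β].
Occurrence 2 (position 3): immediately before another consonant → [b̚].
Occurrence 3 (position 6): immediately before another consonant → [b̚].
Occurrence 4 (position 7): no conditioning environment matches → elsewhere allophone [b].

[β], [b̚], [b̚], [b]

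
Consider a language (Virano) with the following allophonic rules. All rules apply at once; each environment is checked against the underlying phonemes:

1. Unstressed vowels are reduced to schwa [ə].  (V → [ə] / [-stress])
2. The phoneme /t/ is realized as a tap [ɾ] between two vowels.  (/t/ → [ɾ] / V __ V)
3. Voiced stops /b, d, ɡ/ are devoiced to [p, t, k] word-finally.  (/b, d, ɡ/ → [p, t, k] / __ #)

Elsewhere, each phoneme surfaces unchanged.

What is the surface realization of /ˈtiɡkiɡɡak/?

[ˈtiɡkəɡɡək]

/t/ (word-initial): rule 2 targets it, but not between two vowels → unchanged [t].
/i/ (between /t/ and /ɡ/) is in the target of rule 1 but the environment (in an unstressed syllable) is not met → [i].
/ɡ/ (between /i/ and /k/) fails the environment for rule 3, so it stays [ɡ].
/k/ stays [k].
Rule 1 applies to /i/ (between /k/ and /ɡ/: in an unstressed syllable) → [ə].
/ɡ/ (between /i/ and /ɡ/): rule 3 targets it, but not word-finally → unchanged [ɡ].
/ɡ/ (between /ɡ/ and /a/) fails the environment for rule 3, so it stays [ɡ].
/a/ (between /ɡ/ and /k/) occurs in an unstressed syllable → [ə] by rule 1.
/k/ (word-final): no rule targets it → [k].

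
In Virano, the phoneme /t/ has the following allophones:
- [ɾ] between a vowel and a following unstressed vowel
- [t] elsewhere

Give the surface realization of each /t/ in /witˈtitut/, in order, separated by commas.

Occurrence 1 (position 3): no conditioning environment matches → elsewhere allophone [t].
Occurrence 2 (position 4): no conditioning environment matches → elsewhere allophone [t].
Occurrence 3 (position 6): between a vowel and a following unstressed vowel → [ɾ].
Occurrence 4 (position 8): no conditioning environment matches → elsewhere allophone [t].

[t], [t], [ɾ], [t]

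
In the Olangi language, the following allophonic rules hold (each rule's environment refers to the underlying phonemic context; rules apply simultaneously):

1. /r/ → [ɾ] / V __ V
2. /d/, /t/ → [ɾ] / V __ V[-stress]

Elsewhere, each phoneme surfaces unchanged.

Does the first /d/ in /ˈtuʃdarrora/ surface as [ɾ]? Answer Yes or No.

No

/d/ (between /ʃ/ and /a/) is in the target of rule 2 but the environment (between a vowel and a following unstressed vowel) is not met → [d].
The actual realization is [d], not [ɾ].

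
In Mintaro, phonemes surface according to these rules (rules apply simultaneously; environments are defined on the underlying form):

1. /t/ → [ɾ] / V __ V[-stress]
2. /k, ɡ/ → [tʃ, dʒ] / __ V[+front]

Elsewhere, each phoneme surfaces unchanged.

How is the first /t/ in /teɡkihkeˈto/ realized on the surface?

/t/ (word-initial): rule 1 targets it, but not between a vowel and a following unstressed vowel → unchanged [t].

[t]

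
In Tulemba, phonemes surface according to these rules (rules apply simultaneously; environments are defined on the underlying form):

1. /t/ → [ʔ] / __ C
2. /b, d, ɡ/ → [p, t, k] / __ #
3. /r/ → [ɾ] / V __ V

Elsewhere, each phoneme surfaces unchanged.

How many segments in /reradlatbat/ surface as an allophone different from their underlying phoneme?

Segments that undergo a rule: /r/ → [ɾ] (rule 3); /t/ → [ʔ] (rule 1).
All other segments surface unchanged.

2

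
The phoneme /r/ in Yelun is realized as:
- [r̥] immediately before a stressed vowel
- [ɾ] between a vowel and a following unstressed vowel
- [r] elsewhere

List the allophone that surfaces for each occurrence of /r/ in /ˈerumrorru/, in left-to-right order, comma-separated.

[ɾ], [r], [r], [r]

Occurrence 1 (position 2): between a vowel and a following unstressed vowel → [ɾ].
Occurrence 2 (position 5): no conditioning environment matches → elsewhere allophone [r].
Occurrence 3 (position 7): no conditioning environment matches → elsewhere allophone [r].
Occurrence 4 (position 8): no conditioning environment matches → elsewhere allophone [r].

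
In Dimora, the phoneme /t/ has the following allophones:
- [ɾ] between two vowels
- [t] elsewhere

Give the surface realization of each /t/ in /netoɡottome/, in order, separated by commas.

[ɾ], [t], [t]

Occurrence 1 (position 3): between two vowels → [ɾ].
Occurrence 2 (position 7): no conditioning environment matches → elsewhere allophone [t].
Occurrence 3 (position 8): no conditioning environment matches → elsewhere allophone [t].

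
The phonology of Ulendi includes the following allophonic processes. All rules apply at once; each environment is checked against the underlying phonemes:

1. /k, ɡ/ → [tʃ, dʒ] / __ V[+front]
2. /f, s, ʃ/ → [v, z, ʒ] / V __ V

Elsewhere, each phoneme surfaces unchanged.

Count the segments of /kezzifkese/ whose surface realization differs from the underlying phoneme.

3

Segments that undergo a rule: /k/ → [tʃ] (rule 1); /k/ → [tʃ] (rule 1); /s/ → [z] (rule 2).
All other segments surface unchanged.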